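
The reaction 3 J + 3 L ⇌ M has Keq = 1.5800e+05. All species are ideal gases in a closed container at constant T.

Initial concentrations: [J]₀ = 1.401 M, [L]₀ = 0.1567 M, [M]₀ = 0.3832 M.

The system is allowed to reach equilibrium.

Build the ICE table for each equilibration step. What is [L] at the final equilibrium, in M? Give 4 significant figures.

[L]_eq = 0.01114 M

Q₀ = 36.22 vs Keq = 1.5800e+05 ⇒ Q<K, forward
Step 1:
                   J          L          M
  init         1.401     0.1567     0.3832
  Δ          -0.1456    -0.1456    0.04852
  eq           1.255    0.01114     0.4317
  solve Keq expr → x = 0.04852; check Q = 1.5800e+05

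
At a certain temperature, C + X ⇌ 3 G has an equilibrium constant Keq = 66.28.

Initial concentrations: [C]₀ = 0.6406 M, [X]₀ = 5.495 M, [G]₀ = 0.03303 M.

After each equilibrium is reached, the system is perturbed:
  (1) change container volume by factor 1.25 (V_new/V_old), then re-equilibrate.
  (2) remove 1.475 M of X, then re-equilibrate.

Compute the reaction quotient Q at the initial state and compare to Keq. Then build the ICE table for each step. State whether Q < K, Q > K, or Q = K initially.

Q₀ = 1.0237e-05 vs Keq = 66.28 ⇒ Q<K, forward
Step 1:
                   C          X          G
  init        0.6406      5.495    0.03303
  Δ          -0.6196    -0.6196      1.859
  eq         0.02096      4.875      1.892
  solve Keq expr → x = 0.6196; check Q = 66.28
Then change container volume by factor 1.25 (V_new/V_old).
Step 2:
                   C          X          G
  init       0.01677        3.9      1.514
  Δ        -0.003094  -0.003094   0.009282
  eq         0.01367      3.897      1.523
  solve Keq expr → x = 0.003094; check Q = 66.28
Then remove 1.475 M of X.
Step 3:
                   C          X          G
  init       0.01367      2.422      1.523
  Δ         0.007324   0.007324   -0.02197
  eq           0.021       2.43      1.501
  solve Keq expr → x = -0.007324; check Q = 66.28

Q₀ = 1.0237e-05; Q < K (proceeds forward)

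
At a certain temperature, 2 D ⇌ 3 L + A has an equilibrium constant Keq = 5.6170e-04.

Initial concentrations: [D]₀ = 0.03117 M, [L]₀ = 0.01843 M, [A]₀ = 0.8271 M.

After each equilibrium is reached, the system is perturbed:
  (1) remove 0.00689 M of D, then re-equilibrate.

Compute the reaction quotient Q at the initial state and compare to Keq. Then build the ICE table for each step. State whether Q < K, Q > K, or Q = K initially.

Q₀ = 0.005329 vs Keq = 5.6170e-04 ⇒ Q>K, reverse
Step 1:
                    D           L           A
  init        0.03117     0.01843      0.8271
  Δ          0.005778   -0.008668   -0.002889
  eq          0.03695    0.009762      0.8242
  solve Keq expr → x = -0.002889; check Q = 5.6170e-04
Then remove 0.00689 M of D.
Step 2:
                    D           L           A
  init        0.03006    0.009762      0.8242
  Δ        7.4267e-04   -0.001114 -3.7133e-04
  eq           0.0308    0.008648      0.8238
  solve Keq expr → x = -3.7133e-04; check Q = 5.6170e-04

Q₀ = 0.005329; Q > K (proceeds reverse)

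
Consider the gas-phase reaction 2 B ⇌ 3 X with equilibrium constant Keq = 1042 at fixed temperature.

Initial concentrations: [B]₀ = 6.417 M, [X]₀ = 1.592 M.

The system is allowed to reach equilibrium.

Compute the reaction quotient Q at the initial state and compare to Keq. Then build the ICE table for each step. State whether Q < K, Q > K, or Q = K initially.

Q₀ = 0.09799; Q < K (proceeds forward)

Q₀ = 0.09799 vs Keq = 1042 ⇒ Q<K, forward
Step 1:
                    B           X
  Initial       6.417       1.592
  Change       -5.468       8.201
  Equil        0.9494       9.793
  solve Keq expr → x = 2.734; check Q = 1042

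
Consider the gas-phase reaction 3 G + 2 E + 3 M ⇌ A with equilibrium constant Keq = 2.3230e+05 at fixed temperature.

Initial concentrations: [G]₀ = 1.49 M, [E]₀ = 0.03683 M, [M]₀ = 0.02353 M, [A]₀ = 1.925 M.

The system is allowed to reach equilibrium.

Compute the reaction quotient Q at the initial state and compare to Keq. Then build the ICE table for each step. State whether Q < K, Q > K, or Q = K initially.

Q₀ = 3.2931e+07; Q > K (proceeds reverse)

Q₀ = 3.2931e+07 vs Keq = 2.3230e+05 ⇒ Q>K, reverse
Step 1:
                    G           E           M           A
  init           1.49     0.03683     0.02353       1.925
  Δ           0.05228     0.03485     0.05228    -0.01743
  eq            1.542     0.07168     0.07581       1.908
  solve Keq expr → x = -0.01743; check Q = 2.3230e+05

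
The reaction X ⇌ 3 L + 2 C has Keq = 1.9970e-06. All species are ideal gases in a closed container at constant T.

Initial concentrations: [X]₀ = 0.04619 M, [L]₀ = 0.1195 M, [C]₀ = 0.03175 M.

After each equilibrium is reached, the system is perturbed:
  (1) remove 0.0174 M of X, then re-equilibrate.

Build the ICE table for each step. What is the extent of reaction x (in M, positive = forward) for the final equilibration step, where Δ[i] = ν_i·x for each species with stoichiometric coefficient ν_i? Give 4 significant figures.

x = -7.8589e-04 M

Q₀ = 3.7243e-05 vs Keq = 1.9970e-06 ⇒ Q>K, reverse
Step 1:
                  X         L         C
  init      0.04619    0.1195   0.03175
  Δ        0.009722  -0.02916  -0.01944
  eq        0.05591   0.09034   0.01231
  solve Keq expr → x = -0.009722; check Q = 1.9970e-06
Then remove 0.0174 M of X.
Step 2:
                  X         L         C
  init      0.03851   0.09034   0.01231
  Δ       7.8589e-04 -0.002358 -0.001572
  eq         0.0393   0.08798   0.01074
  solve Keq expr → x = -7.8589e-04; check Q = 1.9970e-06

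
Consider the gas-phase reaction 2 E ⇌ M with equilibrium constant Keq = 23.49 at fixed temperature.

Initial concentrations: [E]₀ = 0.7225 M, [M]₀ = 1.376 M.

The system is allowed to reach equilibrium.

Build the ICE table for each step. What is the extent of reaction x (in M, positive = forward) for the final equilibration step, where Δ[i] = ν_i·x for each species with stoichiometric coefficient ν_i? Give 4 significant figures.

x = 0.2305 M

Q₀ = 2.636 vs Keq = 23.49 ⇒ Q<K, forward
Step 1:
                  E         M
  I          0.7225     1.376
  C          -0.461    0.2305
  E          0.2615     1.606
  solve Keq expr → x = 0.2305; check Q = 23.49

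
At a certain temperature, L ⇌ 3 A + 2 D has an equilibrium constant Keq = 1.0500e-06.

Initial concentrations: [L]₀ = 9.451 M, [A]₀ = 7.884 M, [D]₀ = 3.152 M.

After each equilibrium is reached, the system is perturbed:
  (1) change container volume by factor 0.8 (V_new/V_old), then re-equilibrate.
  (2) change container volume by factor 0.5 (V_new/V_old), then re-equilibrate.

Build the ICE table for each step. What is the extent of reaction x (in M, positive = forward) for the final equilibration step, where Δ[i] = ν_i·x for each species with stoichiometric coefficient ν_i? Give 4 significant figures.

Q₀ = 515.2 vs Keq = 1.0500e-06 ⇒ Q>K, reverse
Step 1:
                   L          A          D
  init         9.451      7.884      3.152
  Δ            1.576     -4.727     -3.151
  eq           11.03      3.157 6.0663e-04
  solve Keq expr → x = -1.576; check Q = 1.0500e-06
Then change container volume by factor 0.8 (V_new/V_old).
Step 2:
                   L          A          D
  init         13.78      3.946 7.5829e-04
  Δ       1.3645e-04 -4.0936e-04 -2.7291e-04
  eq           13.78      3.946 4.8538e-04
  solve Keq expr → x = -1.3645e-04; check Q = 1.0500e-06
Then change container volume by factor 0.5 (V_new/V_old).
Step 3:
                   L          A          D
  init         27.57      7.891 9.7076e-04
  Δ       3.6401e-04  -0.001092 -7.2802e-04
  eq           27.57       7.89 2.4274e-04
  solve Keq expr → x = -3.6401e-04; check Q = 1.0500e-06

x = -3.6401e-04 M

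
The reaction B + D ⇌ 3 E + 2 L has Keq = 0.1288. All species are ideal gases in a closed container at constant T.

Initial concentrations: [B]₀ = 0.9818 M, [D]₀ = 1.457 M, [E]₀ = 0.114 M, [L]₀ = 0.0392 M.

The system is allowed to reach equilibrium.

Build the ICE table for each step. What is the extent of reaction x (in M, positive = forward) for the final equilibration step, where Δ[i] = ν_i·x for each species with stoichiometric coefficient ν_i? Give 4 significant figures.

Q₀ = 1.5915e-06 vs Keq = 0.1288 ⇒ Q<K, forward
Step 1:
                    B           D           E           L
  Initial      0.9818       1.457       0.114      0.0392
  Change       -0.226      -0.226       0.678       0.452
  Equil        0.7558       1.231       0.792      0.4912
  solve Keq expr → x = 0.226; check Q = 0.1288

x = 0.226 M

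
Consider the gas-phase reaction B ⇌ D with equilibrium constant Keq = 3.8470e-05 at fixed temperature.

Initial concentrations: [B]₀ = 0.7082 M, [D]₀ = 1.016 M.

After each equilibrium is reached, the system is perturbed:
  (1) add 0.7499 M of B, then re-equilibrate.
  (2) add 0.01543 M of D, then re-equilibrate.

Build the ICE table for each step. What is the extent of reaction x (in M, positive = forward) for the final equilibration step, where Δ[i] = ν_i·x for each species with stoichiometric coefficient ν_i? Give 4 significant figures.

x = -0.01543 M

Q₀ = 1.435 vs Keq = 3.8470e-05 ⇒ Q>K, reverse
Step 1:
                  B         D
  I          0.7082     1.016
  C           1.016    -1.016
  E           1.724 6.6327e-05
  solve Keq expr → x = -1.016; check Q = 3.8470e-05
Then add 0.7499 M of B.
Step 2:
                  B         D
  I           2.474 6.6327e-05
  C       -2.8848e-05 2.8848e-05
  E           2.474 9.5175e-05
  solve Keq expr → x = 2.8848e-05; check Q = 3.8470e-05
Then add 0.01543 M of D.
Step 3:
                  B         D
  I           2.474   0.01553
  C         0.01543  -0.01543
  E           2.489 9.5769e-05
  solve Keq expr → x = -0.01543; check Q = 3.8470e-05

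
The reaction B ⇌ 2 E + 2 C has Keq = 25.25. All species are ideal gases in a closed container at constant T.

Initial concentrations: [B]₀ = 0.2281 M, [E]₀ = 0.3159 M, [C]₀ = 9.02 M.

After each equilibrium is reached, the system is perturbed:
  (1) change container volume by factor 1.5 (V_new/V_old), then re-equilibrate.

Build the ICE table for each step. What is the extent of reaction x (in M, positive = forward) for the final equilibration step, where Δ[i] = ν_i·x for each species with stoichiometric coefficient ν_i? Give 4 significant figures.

Q₀ = 35.59 vs Keq = 25.25 ⇒ Q>K, reverse
Step 1:
                  B         E         C
  I          0.2281    0.3159      9.02
  C         0.01893  -0.03785  -0.03785
  E           0.247     0.278     8.982
  solve Keq expr → x = -0.01893; check Q = 25.25
Then change container volume by factor 1.5 (V_new/V_old).
Step 2:
                  B         E         C
  I          0.1647    0.1854     5.988
  C        -0.04823   0.09646   0.09646
  E          0.1165    0.2818     6.085
  solve Keq expr → x = 0.04823; check Q = 25.25

x = 0.04823 M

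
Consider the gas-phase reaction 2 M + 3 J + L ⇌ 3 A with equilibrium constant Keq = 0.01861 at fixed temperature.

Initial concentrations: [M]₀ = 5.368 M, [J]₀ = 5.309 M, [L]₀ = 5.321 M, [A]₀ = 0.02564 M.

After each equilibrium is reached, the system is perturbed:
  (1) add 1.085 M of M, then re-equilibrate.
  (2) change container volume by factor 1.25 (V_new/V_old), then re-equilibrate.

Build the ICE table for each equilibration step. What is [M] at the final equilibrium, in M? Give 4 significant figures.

Q₀ = 7.3468e-10 vs Keq = 0.01861 ⇒ Q<K, forward
Step 1:
                    M           J           L           A
  init          5.368       5.309       5.321     0.02564
  Δ            -1.779      -2.669     -0.8895       2.669
  eq            3.589        2.64       4.431       2.694
  solve Keq expr → x = 0.8895; check Q = 0.01861
Then add 1.085 M of M.
Step 2:
                    M           J           L           A
  init          4.674        2.64       4.431       2.694
  Δ           -0.1344     -0.2016    -0.06719      0.2016
  eq             4.54       2.439       4.364       2.896
  solve Keq expr → x = 0.06719; check Q = 0.01861
Then change container volume by factor 1.25 (V_new/V_old).
Step 3:
                    M           J           L           A
  init          3.632       1.951       3.491       2.317
  Δ            0.1364      0.2045     0.06818     -0.2045
  eq            3.768       2.156        3.56       2.112
  solve Keq expr → x = -0.06818; check Q = 0.01861

[M]_eq = 3.768 M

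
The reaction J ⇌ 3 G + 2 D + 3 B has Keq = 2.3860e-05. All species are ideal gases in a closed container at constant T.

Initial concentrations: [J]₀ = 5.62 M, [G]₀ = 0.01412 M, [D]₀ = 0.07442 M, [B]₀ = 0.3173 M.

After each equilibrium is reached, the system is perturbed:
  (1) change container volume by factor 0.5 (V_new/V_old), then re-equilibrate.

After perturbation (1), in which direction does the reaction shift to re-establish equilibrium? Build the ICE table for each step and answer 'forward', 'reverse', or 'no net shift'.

Direction: reverse

Q₀ = 8.8625e-11 vs Keq = 2.3860e-05 ⇒ Q<K, forward
Step 1:
                   J          G          D          B
  init          5.62    0.01412    0.07442     0.3173
  Δ         -0.07761     0.2328     0.1552     0.2328
  eq           5.542      0.247     0.2296     0.5501
  solve Keq expr → x = 0.07761; check Q = 2.3860e-05
Then change container volume by factor 0.5 (V_new/V_old).
Step 2:
                   J          G          D          B
  init         11.08     0.4939     0.4593        1.1
  Δ          0.09917    -0.2975    -0.1983    -0.2975
  eq           11.18     0.1964     0.2609     0.8028
  solve Keq expr → x = -0.09917; check Q = 2.3860e-05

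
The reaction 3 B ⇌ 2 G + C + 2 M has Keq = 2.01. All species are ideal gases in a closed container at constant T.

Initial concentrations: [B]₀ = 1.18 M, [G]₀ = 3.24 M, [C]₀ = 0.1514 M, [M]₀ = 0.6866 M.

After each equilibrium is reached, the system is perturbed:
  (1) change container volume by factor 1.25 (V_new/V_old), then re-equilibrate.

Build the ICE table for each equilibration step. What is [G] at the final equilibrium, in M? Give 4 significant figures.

[G]_eq = 2.745 M

Q₀ = 0.456 vs Keq = 2.01 ⇒ Q<K, forward
Step 1:
                    B           G           C           M
  init           1.18        3.24      0.1514      0.6866
  Δ            -0.219       0.146     0.07301       0.146
  eq            0.961       3.386      0.2244      0.8326
  solve Keq expr → x = 0.07301; check Q = 2.01
Then change container volume by factor 1.25 (V_new/V_old).
Step 2:
                    B           G           C           M
  init         0.7688       2.709      0.1795      0.6661
  Δ          -0.05407     0.03605     0.01802     0.03605
  eq           0.7147       2.745      0.1976      0.7021
  solve Keq expr → x = 0.01802; check Q = 2.01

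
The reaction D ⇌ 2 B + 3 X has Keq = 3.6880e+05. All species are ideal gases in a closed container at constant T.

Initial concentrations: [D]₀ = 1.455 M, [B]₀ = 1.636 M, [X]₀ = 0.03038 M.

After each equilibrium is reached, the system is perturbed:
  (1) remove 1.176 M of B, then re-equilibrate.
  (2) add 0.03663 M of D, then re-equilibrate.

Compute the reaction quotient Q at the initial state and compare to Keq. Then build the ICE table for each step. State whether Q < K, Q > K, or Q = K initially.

Q₀ = 5.1578e-05 vs Keq = 3.6880e+05 ⇒ Q<K, forward
Step 1:
                  D         B         X
  I           1.455     1.636   0.03038
  C           -1.45     2.901     4.351
  E        0.004693     4.537     4.381
  solve Keq expr → x = 1.45; check Q = 3.6880e+05
Then remove 1.176 M of B.
Step 2:
                  D         B         X
  I        0.004693     3.361     4.381
  C         -0.0021  0.004201  0.006301
  E        0.002593     3.365     4.388
  solve Keq expr → x = 0.0021; check Q = 3.6880e+05
Then add 0.03663 M of D.
Step 3:
                  D         B         X
  I         0.03922     3.365     4.388
  C        -0.03631   0.07262    0.1089
  E        0.002913     3.437     4.497
  solve Keq expr → x = 0.03631; check Q = 3.6880e+05

Q₀ = 5.1578e-05; Q < K (proceeds forward)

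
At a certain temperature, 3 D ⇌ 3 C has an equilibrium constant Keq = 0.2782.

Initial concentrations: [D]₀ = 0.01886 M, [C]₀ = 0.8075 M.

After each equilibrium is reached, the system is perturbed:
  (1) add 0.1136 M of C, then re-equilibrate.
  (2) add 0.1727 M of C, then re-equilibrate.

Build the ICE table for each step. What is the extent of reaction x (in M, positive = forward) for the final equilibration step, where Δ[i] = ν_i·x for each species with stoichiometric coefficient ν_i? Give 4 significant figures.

x = -0.03483 M

Q₀ = 7.8488e+04 vs Keq = 0.2782 ⇒ Q>K, reverse
Step 1:
                   D          C
  I          0.01886     0.8075
  C           0.4811    -0.4811
  E              0.5     0.3264
  solve Keq expr → x = -0.1604; check Q = 0.2782
Then add 0.1136 M of C.
Step 2:
                   D          C
  I              0.5       0.44
  C          0.06873   -0.06873
  E           0.5687     0.3713
  solve Keq expr → x = -0.02291; check Q = 0.2782
Then add 0.1727 M of C.
Step 3:
                   D          C
  I           0.5687      0.544
  C           0.1045    -0.1045
  E           0.6732     0.4395
  solve Keq expr → x = -0.03483; check Q = 0.2782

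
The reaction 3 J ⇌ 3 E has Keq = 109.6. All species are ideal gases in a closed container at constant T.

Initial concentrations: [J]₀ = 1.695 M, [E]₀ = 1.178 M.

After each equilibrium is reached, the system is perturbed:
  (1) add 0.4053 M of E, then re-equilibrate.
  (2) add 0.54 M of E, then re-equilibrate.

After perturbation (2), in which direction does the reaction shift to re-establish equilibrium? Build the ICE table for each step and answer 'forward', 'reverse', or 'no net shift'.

Direction: reverse

Q₀ = 0.3357 vs Keq = 109.6 ⇒ Q<K, forward
Step 1:
                  J         E
  init        1.695     1.178
  Δ          -1.198     1.198
  eq         0.4966     2.376
  solve Keq expr → x = 0.3995; check Q = 109.6
Then add 0.4053 M of E.
Step 2:
                  J         E
  init       0.4966     2.782
  Δ         0.07005  -0.07005
  eq         0.5666     2.712
  solve Keq expr → x = -0.02335; check Q = 109.6
Then add 0.54 M of E.
Step 3:
                  J         E
  init       0.5666     3.252
  Δ         0.09334  -0.09334
  eq           0.66     3.158
  solve Keq expr → x = -0.03111; check Q = 109.6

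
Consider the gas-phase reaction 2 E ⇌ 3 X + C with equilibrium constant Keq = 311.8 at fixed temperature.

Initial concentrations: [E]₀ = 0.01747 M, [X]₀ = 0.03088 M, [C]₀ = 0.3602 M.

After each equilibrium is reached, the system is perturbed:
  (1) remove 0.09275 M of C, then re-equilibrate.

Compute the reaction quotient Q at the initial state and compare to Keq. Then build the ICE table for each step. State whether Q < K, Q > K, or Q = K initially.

Q₀ = 0.03475; Q < K (proceeds forward)

Q₀ = 0.03475 vs Keq = 311.8 ⇒ Q<K, forward
Step 1:
                   E          X          C
  Initial    0.01747    0.03088     0.3602
  Change    -0.01701    0.02551   0.008505
  Equil   4.6052e-04    0.05639     0.3687
  solve Keq expr → x = 0.008505; check Q = 311.8
Then remove 0.09275 M of C.
Step 2:
                   E          X          C
  Initial 4.6052e-04    0.05639      0.276
  Change  -6.1119e-05 9.1678e-05 3.0559e-05
  Equil   3.9941e-04    0.05649      0.276
  solve Keq expr → x = 3.0559e-05; check Q = 311.8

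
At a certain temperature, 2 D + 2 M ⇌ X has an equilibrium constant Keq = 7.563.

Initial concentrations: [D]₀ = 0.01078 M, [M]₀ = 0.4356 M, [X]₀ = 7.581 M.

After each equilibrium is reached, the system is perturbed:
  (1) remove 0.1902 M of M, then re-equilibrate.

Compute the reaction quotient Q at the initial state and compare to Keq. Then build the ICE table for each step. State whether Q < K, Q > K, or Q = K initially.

Q₀ = 3.4381e+05 vs Keq = 7.563 ⇒ Q>K, reverse
Step 1:
                   D          M          X
  I          0.01078     0.4356      7.581
  C           0.7868     0.7868    -0.3934
  E           0.7975      1.222      7.188
  solve Keq expr → x = -0.3934; check Q = 7.563
Then remove 0.1902 M of M.
Step 2:
                   D          M          X
  I           0.7975      1.032      7.188
  C          0.07812    0.07812   -0.03906
  E           0.8757       1.11      7.149
  solve Keq expr → x = -0.03906; check Q = 7.563

Q₀ = 3.4381e+05; Q > K (proceeds reverse)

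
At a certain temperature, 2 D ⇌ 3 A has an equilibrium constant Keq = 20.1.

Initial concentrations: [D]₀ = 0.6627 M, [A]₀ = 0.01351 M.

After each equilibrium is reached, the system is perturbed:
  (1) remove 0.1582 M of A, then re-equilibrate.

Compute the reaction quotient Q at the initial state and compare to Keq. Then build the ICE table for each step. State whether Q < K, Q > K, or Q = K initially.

Q₀ = 5.6148e-06; Q < K (proceeds forward)

Q₀ = 5.6148e-06 vs Keq = 20.1 ⇒ Q<K, forward
Step 1:
                    D           A
  init         0.6627     0.01351
  Δ           -0.5096      0.7645
  eq           0.1531       0.778
  solve Keq expr → x = 0.2548; check Q = 20.1
Then remove 0.1582 M of A.
Step 2:
                    D           A
  init         0.1531      0.6198
  Δ          -0.03153      0.0473
  eq           0.1215      0.6671
  solve Keq expr → x = 0.01577; check Q = 20.1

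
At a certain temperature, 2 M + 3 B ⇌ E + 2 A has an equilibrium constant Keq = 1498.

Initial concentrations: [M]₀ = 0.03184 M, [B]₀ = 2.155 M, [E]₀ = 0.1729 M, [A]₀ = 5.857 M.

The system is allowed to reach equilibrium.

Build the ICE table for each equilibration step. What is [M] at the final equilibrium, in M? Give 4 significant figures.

[M]_eq = 0.0205 M

Q₀ = 584.6 vs Keq = 1498 ⇒ Q<K, forward
Step 1:
                   M          B          E          A
  Initial    0.03184      2.155     0.1729      5.857
  Change    -0.01134   -0.01702   0.005672    0.01134
  Equil       0.0205      2.138     0.1786      5.868
  solve Keq expr → x = 0.005672; check Q = 1498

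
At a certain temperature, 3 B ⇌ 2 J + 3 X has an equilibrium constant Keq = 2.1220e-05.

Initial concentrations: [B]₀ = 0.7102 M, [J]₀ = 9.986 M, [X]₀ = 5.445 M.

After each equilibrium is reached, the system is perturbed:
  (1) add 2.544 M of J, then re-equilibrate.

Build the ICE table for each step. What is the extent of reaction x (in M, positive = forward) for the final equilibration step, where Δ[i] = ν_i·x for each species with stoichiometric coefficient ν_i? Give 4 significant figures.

x = -0.00325 M

Q₀ = 4.4940e+04 vs Keq = 2.1220e-05 ⇒ Q>K, reverse
Step 1:
                    B           J           X
  Initial      0.7102       9.986       5.445
  Change        5.396      -3.597      -5.396
  Equil         6.106       6.389      0.0491
  solve Keq expr → x = -1.799; check Q = 2.1220e-05
Then add 2.544 M of J.
Step 2:
                    B           J           X
  Initial       6.106       8.933      0.0491
  Change      0.00975     -0.0065    -0.00975
  Equil         6.116       8.926     0.03935
  solve Keq expr → x = -0.00325; check Q = 2.1220e-05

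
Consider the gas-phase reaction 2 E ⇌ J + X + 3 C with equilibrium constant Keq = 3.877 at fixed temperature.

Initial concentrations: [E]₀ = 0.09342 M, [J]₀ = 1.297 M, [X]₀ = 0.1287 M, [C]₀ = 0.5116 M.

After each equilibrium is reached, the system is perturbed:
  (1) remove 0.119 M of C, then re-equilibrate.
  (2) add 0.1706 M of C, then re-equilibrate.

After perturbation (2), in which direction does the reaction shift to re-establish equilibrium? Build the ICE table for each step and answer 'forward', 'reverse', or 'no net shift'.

Direction: reverse

Q₀ = 2.561 vs Keq = 3.877 ⇒ Q<K, forward
Step 1:
                  E         J         X         C
  Initial   0.09342     1.297    0.1287    0.5116
  Change   -0.01162  0.005808  0.005808   0.01742
  Equil      0.0818     1.303    0.1345     0.529
  solve Keq expr → x = 0.005808; check Q = 3.877
Then remove 0.119 M of C.
Step 2:
                  E         J         X         C
  Initial    0.0818     1.303    0.1345      0.41
  Change    -0.0181  0.009049  0.009049   0.02715
  Equil     0.06371     1.312    0.1436    0.4372
  solve Keq expr → x = 0.009049; check Q = 3.877
Then add 0.1706 M of C.
Step 3:
                  E         J         X         C
  Initial   0.06371     1.312    0.1436    0.6078
  Change      0.026    -0.013    -0.013    -0.039
  Equil     0.08971     1.299    0.1306    0.5688
  solve Keq expr → x = -0.013; check Q = 3.877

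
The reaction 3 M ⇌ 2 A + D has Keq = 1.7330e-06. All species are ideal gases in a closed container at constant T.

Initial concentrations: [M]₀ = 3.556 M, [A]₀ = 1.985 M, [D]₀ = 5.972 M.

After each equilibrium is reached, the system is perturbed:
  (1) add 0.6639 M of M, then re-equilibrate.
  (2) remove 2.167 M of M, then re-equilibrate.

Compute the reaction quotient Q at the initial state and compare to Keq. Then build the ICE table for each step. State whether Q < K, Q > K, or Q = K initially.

Q₀ = 0.5233; Q > K (proceeds reverse)

Q₀ = 0.5233 vs Keq = 1.7330e-06 ⇒ Q>K, reverse
Step 1:
                    M           A           D
  I             3.556       1.985       5.972
  C             2.963      -1.975     -0.9876
  E             6.519    0.009814       4.984
  solve Keq expr → x = -0.9876; check Q = 1.7330e-06
Then add 0.6639 M of M.
Step 2:
                    M           A           D
  I             7.183    0.009814       4.984
  C         -0.002296     0.00153  7.6524e-04
  E              7.18     0.01134       4.985
  solve Keq expr → x = 7.6524e-04; check Q = 1.7330e-06
Then remove 2.167 M of M.
Step 3:
                    M           A           D
  I             5.013     0.01134       4.985
  C          0.007066    -0.00471   -0.002355
  E              5.02    0.006634       4.983
  solve Keq expr → x = -0.002355; check Q = 1.7330e-06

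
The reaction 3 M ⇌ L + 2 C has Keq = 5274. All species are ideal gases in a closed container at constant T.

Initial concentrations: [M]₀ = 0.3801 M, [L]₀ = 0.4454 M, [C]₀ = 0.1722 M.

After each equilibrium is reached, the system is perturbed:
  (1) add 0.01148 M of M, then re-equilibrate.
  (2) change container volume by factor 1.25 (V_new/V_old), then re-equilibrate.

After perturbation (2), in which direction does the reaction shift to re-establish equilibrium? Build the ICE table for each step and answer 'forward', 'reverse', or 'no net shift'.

Q₀ = 0.2405 vs Keq = 5274 ⇒ Q<K, forward
Step 1:
                   M          L          C
  init        0.3801     0.4454     0.1722
  Δ           -0.354      0.118      0.236
  eq         0.02611     0.5634     0.4082
  solve Keq expr → x = 0.118; check Q = 5274
Then add 0.01148 M of M.
Step 2:
                   M          L          C
  init       0.03759     0.5634     0.4082
  Δ         -0.01111   0.003702   0.007405
  eq         0.02648     0.5671     0.4156
  solve Keq expr → x = 0.003702; check Q = 5274
Then change container volume by factor 1.25 (V_new/V_old).
Step 3:
                   M          L          C
  init       0.02119     0.4537     0.3325
  Δ                0          0          0
  eq         0.02119     0.4537     0.3325
  solve Keq expr → x = 0; check Q = 5274

Direction: no net shift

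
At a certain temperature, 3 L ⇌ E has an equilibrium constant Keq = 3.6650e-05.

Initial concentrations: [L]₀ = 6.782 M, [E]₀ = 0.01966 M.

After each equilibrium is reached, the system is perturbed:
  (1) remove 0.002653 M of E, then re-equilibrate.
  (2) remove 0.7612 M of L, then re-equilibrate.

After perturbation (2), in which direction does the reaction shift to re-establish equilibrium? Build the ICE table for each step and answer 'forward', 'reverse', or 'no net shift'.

Direction: reverse

Q₀ = 6.3025e-05 vs Keq = 3.6650e-05 ⇒ Q>K, reverse
Step 1:
                   L          E
  init         6.782    0.01966
  Δ          0.02431  -0.008104
  eq           6.806    0.01156
  solve Keq expr → x = -0.008104; check Q = 3.6650e-05
Then remove 0.002653 M of E.
Step 2:
                   L          E
  init         6.806   0.008903
  Δ        -0.007839   0.002613
  eq           6.798    0.01152
  solve Keq expr → x = 0.002613; check Q = 3.6650e-05
Then remove 0.7612 M of L.
Step 3:
                   L          E
  init         6.037    0.01152
  Δ          0.01023   -0.00341
  eq           6.048   0.008106
  solve Keq expr → x = -0.00341; check Q = 3.6650e-05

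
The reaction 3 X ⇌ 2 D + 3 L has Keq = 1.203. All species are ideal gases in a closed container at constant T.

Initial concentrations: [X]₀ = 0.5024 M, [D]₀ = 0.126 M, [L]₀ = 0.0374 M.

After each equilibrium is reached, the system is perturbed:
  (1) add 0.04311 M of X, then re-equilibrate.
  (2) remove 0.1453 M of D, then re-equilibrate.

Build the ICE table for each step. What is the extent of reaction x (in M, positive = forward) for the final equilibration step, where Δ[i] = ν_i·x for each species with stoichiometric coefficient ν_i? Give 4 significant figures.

x = 0.01111 M

Q₀ = 6.5495e-06 vs Keq = 1.203 ⇒ Q<K, forward
Step 1:
                   X          D          L
  I           0.5024      0.126     0.0374
  C          -0.3313     0.2208     0.3313
  E           0.1711     0.3468     0.3687
  solve Keq expr → x = 0.1104; check Q = 1.203
Then add 0.04311 M of X.
Step 2:
                   X          D          L
  I           0.2142     0.3468     0.3687
  C         -0.02541    0.01694    0.02541
  E           0.1888     0.3638     0.3941
  solve Keq expr → x = 0.008469; check Q = 1.203
Then remove 0.1453 M of D.
Step 3:
                   X          D          L
  I           0.1888     0.2185     0.3941
  C         -0.03332    0.02222    0.03332
  E           0.1555     0.2407     0.4274
  solve Keq expr → x = 0.01111; check Q = 1.203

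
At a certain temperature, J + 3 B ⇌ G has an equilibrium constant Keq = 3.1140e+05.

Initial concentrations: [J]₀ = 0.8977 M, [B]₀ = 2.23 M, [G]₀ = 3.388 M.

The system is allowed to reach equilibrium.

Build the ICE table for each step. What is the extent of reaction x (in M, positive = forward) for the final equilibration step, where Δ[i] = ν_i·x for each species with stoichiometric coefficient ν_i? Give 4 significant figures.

x = 0.7291 M

Q₀ = 0.3403 vs Keq = 3.1140e+05 ⇒ Q<K, forward
Step 1:
                    J           B           G
  Initial      0.8977        2.23       3.388
  Change      -0.7291      -2.187      0.7291
  Equil        0.1686      0.0428       4.117
  solve Keq expr → x = 0.7291; check Q = 3.1140e+05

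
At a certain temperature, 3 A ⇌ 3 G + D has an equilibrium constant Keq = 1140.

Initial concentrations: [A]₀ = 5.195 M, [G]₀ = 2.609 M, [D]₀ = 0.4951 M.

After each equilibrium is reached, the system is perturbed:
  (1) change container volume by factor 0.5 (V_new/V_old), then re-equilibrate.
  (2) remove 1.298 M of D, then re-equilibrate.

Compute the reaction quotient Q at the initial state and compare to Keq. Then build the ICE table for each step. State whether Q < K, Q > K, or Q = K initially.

Q₀ = 0.06271; Q < K (proceeds forward)

Q₀ = 0.06271 vs Keq = 1140 ⇒ Q<K, forward
Step 1:
                   A          G          D
  I            5.195      2.609     0.4951
  C           -4.362      4.362      1.454
  E           0.8335      6.971      1.949
  solve Keq expr → x = 1.454; check Q = 1140
Then change container volume by factor 0.5 (V_new/V_old).
Step 2:
                   A          G          D
  I            1.667      13.94      3.898
  C           0.3582    -0.3582    -0.1194
  E            2.025      13.58      3.778
  solve Keq expr → x = -0.1194; check Q = 1140
Then remove 1.298 M of D.
Step 3:
                   A          G          D
  I            2.025      13.58       2.48
  C          -0.2193     0.2193    0.07309
  E            1.806       13.8      2.554
  solve Keq expr → x = 0.07309; check Q = 1140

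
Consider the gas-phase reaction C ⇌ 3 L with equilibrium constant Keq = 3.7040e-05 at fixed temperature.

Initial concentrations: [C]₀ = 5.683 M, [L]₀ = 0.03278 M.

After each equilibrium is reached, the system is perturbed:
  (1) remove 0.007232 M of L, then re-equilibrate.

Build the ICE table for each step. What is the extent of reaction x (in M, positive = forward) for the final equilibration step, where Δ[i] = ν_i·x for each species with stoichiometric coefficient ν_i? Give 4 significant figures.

Q₀ = 6.1980e-06 vs Keq = 3.7040e-05 ⇒ Q<K, forward
Step 1:
                    C           L
  init          5.683     0.03278
  Δ         -0.008892     0.02668
  eq            5.674     0.05946
  solve Keq expr → x = 0.008892; check Q = 3.7040e-05
Then remove 0.007232 M of L.
Step 2:
                    C           L
  init          5.674     0.05222
  Δ         -0.002408    0.007224
  eq            5.672     0.05945
  solve Keq expr → x = 0.002408; check Q = 3.7040e-05

x = 0.002408 M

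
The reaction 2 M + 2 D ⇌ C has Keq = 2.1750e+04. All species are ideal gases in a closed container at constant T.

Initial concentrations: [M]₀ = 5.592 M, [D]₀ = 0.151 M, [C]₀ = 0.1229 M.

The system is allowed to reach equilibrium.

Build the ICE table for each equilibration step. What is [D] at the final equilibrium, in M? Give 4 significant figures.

[D]_eq = 5.5464e-04 M

Q₀ = 0.1724 vs Keq = 2.1750e+04 ⇒ Q<K, forward
Step 1:
                   M          D          C
  Initial      5.592      0.151     0.1229
  Change     -0.1504    -0.1504    0.07522
  Equil        5.442 5.5464e-04     0.1981
  solve Keq expr → x = 0.07522; check Q = 2.1750e+04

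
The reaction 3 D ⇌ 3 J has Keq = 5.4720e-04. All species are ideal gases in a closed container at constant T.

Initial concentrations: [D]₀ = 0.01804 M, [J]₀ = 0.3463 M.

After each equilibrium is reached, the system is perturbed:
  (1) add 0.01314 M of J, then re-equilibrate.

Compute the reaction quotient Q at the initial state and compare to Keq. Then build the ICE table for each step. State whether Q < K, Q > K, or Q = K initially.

Q₀ = 7074; Q > K (proceeds reverse)

Q₀ = 7074 vs Keq = 5.4720e-04 ⇒ Q>K, reverse
Step 1:
                  D         J
  I         0.01804    0.3463
  C          0.3188   -0.3188
  E          0.3368   0.02755
  solve Keq expr → x = -0.1063; check Q = 5.4720e-04
Then add 0.01314 M of J.
Step 2:
                  D         J
  I          0.3368   0.04069
  C         0.01215  -0.01215
  E          0.3489   0.02854
  solve Keq expr → x = -0.004049; check Q = 5.4720e-04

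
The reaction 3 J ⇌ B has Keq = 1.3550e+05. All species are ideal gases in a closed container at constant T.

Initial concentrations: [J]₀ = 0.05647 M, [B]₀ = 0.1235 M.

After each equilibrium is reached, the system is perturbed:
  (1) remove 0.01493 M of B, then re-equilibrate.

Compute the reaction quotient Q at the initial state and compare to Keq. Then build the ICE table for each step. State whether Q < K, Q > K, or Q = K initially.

Q₀ = 685.8; Q < K (proceeds forward)

Q₀ = 685.8 vs Keq = 1.3550e+05 ⇒ Q<K, forward
Step 1:
                    J           B
  init        0.05647      0.1235
  Δ          -0.04639     0.01546
  eq          0.01008       0.139
  solve Keq expr → x = 0.01546; check Q = 1.3550e+05
Then remove 0.01493 M of B.
Step 2:
                    J           B
  init        0.01008       0.124
  Δ       -3.7169e-04  1.2390e-04
  eq         0.009713      0.1242
  solve Keq expr → x = 1.2390e-04; check Q = 1.3550e+05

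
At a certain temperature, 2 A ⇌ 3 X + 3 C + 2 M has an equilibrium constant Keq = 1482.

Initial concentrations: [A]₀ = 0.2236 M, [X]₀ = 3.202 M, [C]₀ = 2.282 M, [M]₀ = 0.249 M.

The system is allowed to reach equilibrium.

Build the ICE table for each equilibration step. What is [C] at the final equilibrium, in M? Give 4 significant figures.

Q₀ = 483.8 vs Keq = 1482 ⇒ Q<K, forward
Step 1:
                    A           X           C           M
  Initial      0.2236       3.202       2.282       0.249
  Change     -0.05375     0.08062     0.08062     0.05375
  Equil        0.1699       3.283       2.363      0.3027
  solve Keq expr → x = 0.02687; check Q = 1482

[C]_eq = 2.363 M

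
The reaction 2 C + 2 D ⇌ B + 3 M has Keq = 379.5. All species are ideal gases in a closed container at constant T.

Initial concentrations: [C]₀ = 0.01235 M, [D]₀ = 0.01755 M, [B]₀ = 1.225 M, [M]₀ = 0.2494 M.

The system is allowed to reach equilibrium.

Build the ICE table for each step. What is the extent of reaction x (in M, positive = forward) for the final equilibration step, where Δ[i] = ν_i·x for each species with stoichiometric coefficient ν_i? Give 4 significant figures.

Q₀ = 4.0452e+05 vs Keq = 379.5 ⇒ Q>K, reverse
Step 1:
                    C           D           B           M
  Initial     0.01235     0.01755       1.225      0.2494
  Change      0.04936     0.04936    -0.02468    -0.07405
  Equil       0.06171     0.06691         1.2      0.1754
  solve Keq expr → x = -0.02468; check Q = 379.5

x = -0.02468 M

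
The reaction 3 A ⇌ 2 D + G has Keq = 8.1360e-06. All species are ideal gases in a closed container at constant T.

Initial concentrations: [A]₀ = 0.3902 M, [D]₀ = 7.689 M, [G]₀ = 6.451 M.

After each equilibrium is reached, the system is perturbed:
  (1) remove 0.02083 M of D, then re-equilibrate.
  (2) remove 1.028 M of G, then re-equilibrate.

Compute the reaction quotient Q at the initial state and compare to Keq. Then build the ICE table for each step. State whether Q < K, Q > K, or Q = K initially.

Q₀ = 6420 vs Keq = 8.1360e-06 ⇒ Q>K, reverse
Step 1:
                    A           D           G
  init         0.3902       7.689       6.451
  Δ             11.43      -7.618      -3.809
  eq            11.82     0.07128       2.642
  solve Keq expr → x = -3.809; check Q = 8.1360e-06
Then remove 0.02083 M of D.
Step 2:
                    A           D           G
  init          11.82     0.05045       2.642
  Δ          -0.03062     0.02042     0.01021
  eq            11.79     0.07087       2.652
  solve Keq expr → x = 0.01021; check Q = 8.1360e-06
Then remove 1.028 M of G.
Step 3:
                    A           D           G
  init          11.79     0.07087       1.624
  Δ          -0.02864      0.0191    0.009548
  eq            11.76     0.08996       1.634
  solve Keq expr → x = 0.009548; check Q = 8.1360e-06

Q₀ = 6420; Q > K (proceeds reverse)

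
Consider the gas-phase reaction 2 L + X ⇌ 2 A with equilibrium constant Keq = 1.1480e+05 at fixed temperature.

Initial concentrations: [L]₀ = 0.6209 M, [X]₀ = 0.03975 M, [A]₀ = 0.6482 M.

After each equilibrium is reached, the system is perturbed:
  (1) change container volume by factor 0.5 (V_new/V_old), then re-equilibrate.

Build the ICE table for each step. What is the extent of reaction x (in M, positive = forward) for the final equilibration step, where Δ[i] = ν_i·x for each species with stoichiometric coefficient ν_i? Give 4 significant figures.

x = 1.5732e-05 M

Q₀ = 27.42 vs Keq = 1.1480e+05 ⇒ Q<K, forward
Step 1:
                   L          X          A
  I           0.6209    0.03975     0.6482
  C         -0.07947   -0.03973    0.07947
  E           0.5414 1.5734e-05     0.7277
  solve Keq expr → x = 0.03973; check Q = 1.1480e+05
Then change container volume by factor 0.5 (V_new/V_old).
Step 2:
                   L          X          A
  I            1.083 3.1468e-05      1.455
  C       -3.1465e-05 -1.5732e-05 3.1465e-05
  E            1.083 1.5736e-05      1.455
  solve Keq expr → x = 1.5732e-05; check Q = 1.1480e+05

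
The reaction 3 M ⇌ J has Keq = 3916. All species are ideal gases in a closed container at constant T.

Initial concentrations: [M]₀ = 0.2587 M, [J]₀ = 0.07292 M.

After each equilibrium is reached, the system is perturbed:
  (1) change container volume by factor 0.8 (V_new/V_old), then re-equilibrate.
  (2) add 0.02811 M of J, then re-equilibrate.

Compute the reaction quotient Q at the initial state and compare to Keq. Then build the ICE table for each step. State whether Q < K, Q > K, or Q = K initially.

Q₀ = 4.212; Q < K (proceeds forward)

Q₀ = 4.212 vs Keq = 3916 ⇒ Q<K, forward
Step 1:
                  M         J
  I          0.2587   0.07292
  C         -0.2251   0.07505
  E         0.03356     0.148
  solve Keq expr → x = 0.07505; check Q = 3916
Then change container volume by factor 0.8 (V_new/V_old).
Step 2:
                  M         J
  I         0.04195     0.185
  C       -0.005675  0.001892
  E         0.03627    0.1869
  solve Keq expr → x = 0.001892; check Q = 3916
Then add 0.02811 M of J.
Step 3:
                  M         J
  I         0.03627     0.215
  C        0.001701 -5.6704e-04
  E         0.03797    0.2144
  solve Keq expr → x = -5.6704e-04; check Q = 3916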